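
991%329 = 4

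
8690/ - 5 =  - 1738/1 = -1738.00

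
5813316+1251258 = 7064574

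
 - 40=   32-72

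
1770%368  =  298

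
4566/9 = 507 + 1/3 = 507.33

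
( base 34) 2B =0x4f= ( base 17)4b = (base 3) 2221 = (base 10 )79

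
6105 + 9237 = 15342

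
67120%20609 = 5293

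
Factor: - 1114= - 2^1*557^1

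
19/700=19/700 = 0.03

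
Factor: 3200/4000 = 2^2*5^( - 1) = 4/5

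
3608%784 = 472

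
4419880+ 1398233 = 5818113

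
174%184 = 174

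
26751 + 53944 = 80695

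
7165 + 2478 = 9643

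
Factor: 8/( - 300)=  -2/75  =  - 2^1* 3^(  -  1)*5^(-2)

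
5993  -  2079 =3914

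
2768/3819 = 2768/3819 = 0.72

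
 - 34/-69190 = 1/2035 =0.00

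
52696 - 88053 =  - 35357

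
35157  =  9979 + 25178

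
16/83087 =16/83087 = 0.00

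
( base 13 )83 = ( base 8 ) 153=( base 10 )107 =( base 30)3h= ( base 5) 412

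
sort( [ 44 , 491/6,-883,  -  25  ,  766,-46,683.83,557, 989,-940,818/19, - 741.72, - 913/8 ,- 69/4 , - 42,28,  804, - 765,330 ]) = [ - 940,  -  883 ,  -  765,  -  741.72, - 913/8, - 46, - 42, - 25 ,-69/4, 28,818/19, 44, 491/6,330,557 , 683.83,766, 804 , 989] 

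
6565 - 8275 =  -1710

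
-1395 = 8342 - 9737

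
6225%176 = 65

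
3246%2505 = 741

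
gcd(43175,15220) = 5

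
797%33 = 5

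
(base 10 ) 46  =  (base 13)37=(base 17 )2c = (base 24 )1M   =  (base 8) 56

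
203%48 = 11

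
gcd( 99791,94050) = 1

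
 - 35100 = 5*(-7020) 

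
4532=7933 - 3401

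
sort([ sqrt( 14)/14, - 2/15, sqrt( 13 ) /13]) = [ - 2/15, sqrt(14 ) /14, sqrt( 13 ) /13]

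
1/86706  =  1/86706 = 0.00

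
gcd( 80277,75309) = 3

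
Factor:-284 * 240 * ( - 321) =21879360 = 2^6 * 3^2 * 5^1*71^1 * 107^1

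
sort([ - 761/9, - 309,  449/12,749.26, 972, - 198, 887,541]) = [ - 309 , - 198, - 761/9, 449/12 , 541, 749.26,887,972]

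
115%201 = 115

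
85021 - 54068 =30953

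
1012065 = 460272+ 551793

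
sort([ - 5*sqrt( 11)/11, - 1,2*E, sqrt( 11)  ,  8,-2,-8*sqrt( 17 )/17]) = [ - 2, - 8*sqrt(17)/17, - 5*sqrt( 11)/11, - 1,sqrt( 11), 2*E, 8]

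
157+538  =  695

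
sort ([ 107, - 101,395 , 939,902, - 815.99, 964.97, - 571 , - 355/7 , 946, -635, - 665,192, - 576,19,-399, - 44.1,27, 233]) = [-815.99, -665, - 635, - 576, - 571, - 399, - 101, - 355/7, - 44.1,19, 27,107,192,233, 395,902,939,946, 964.97] 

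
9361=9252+109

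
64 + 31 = 95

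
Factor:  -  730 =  - 2^1*5^1*73^1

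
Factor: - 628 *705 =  - 2^2*3^1*5^1*47^1 * 157^1 = - 442740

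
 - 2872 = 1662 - 4534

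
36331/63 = 36331/63  =  576.68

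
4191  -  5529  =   - 1338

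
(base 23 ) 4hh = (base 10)2524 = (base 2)100111011100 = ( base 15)b34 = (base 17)8c8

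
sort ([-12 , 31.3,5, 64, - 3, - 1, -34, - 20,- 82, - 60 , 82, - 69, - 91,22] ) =[ - 91, - 82, - 69, -60,  -  34, - 20, - 12, - 3,  -  1,5,22,31.3  ,  64,82 ] 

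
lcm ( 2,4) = 4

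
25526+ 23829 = 49355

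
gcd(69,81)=3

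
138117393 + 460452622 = 598570015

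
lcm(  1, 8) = 8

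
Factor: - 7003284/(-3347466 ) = 1167214/557911=2^1*23^( - 1)*127^( - 1 ) *191^ (-1 )*307^1*1901^1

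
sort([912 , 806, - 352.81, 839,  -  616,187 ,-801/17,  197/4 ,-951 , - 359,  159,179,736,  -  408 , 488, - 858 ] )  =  [ - 951, - 858,-616, - 408, - 359, - 352.81, - 801/17,197/4 , 159, 179,187,488, 736, 806,839,912]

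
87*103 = 8961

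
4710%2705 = 2005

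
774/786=129/131= 0.98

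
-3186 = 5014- 8200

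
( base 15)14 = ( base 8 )23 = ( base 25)J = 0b10011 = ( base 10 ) 19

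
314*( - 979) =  - 307406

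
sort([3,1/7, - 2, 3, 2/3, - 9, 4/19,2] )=[ - 9, - 2 , 1/7 , 4/19, 2/3, 2, 3, 3] 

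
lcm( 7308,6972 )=606564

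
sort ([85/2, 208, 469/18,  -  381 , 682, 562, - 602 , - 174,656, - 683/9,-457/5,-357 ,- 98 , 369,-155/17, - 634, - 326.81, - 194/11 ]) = [ - 634, - 602, -381, - 357, - 326.81, - 174 ,  -  98,-457/5, - 683/9, - 194/11,-155/17,469/18, 85/2, 208, 369, 562 , 656, 682 ] 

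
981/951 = 327/317 = 1.03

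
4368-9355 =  - 4987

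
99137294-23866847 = 75270447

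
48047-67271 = -19224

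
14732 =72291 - 57559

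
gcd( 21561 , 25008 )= 3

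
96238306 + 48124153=144362459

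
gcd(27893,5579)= 1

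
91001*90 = 8190090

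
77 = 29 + 48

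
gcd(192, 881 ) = 1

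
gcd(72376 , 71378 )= 2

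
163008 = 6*27168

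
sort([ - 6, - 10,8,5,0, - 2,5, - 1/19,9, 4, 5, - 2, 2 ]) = [  -  10,  -  6 , - 2, - 2, - 1/19,0 , 2 , 4,5 , 5 , 5,8,9 ] 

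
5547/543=10  +  39/181 = 10.22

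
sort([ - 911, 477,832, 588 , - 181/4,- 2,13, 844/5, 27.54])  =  [ - 911, - 181/4,  -  2, 13, 27.54,844/5, 477 , 588,832 ] 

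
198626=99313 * 2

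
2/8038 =1/4019 = 0.00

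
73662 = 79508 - 5846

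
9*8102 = 72918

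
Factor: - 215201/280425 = -3^( - 1)*5^(-2)*7^1*71^1*433^1*3739^( - 1)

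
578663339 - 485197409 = 93465930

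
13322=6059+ 7263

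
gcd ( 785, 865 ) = 5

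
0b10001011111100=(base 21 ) K6A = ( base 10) 8956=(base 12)5224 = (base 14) 339A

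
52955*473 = 25047715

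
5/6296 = 5/6296=0.00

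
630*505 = 318150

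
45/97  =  45/97 = 0.46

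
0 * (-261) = 0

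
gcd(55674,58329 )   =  9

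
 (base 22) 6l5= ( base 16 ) D2B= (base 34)2v5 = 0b110100101011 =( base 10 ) 3371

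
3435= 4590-1155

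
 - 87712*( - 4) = 350848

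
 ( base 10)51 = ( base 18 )2F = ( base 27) 1O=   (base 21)29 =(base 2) 110011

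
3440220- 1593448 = 1846772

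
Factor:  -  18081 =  - 3^2 * 7^2*41^1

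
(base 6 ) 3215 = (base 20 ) 1gb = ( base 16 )2db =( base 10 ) 731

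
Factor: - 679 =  - 7^1* 97^1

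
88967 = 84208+4759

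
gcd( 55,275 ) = 55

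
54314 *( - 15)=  - 814710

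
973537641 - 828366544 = 145171097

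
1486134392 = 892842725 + 593291667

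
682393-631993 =50400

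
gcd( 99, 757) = 1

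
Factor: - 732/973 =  - 2^2*3^1*7^( - 1 )*61^1*139^ ( - 1 ) 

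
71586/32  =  2237+1/16 = 2237.06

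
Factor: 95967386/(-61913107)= - 2^1*31^(-1)*157^( - 1)*12721^( - 1)*47983693^1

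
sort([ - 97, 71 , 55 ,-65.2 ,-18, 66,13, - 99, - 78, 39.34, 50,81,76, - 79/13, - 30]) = [ -99,- 97 , - 78, - 65.2,-30, - 18, - 79/13 , 13, 39.34, 50, 55, 66, 71,76, 81 ] 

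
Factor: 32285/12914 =5/2 = 2^( - 1 )* 5^1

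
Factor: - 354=  -  2^1*3^1*59^1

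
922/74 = 461/37 = 12.46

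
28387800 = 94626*300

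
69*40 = 2760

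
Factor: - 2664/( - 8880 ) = 2^ ( - 1) * 3^1*5^ ( - 1 )= 3/10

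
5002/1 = 5002 = 5002.00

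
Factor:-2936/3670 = - 4/5 =- 2^2*5^ (-1 )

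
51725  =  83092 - 31367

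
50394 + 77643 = 128037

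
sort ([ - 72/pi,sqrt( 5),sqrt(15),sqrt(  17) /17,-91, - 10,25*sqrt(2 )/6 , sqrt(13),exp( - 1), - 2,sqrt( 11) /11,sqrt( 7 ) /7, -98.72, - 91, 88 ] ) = [ - 98.72, - 91, - 91, - 72/pi , - 10, - 2,sqrt( 17)/17,sqrt( 11) /11,exp( - 1),sqrt(7) /7 , sqrt( 5 ),sqrt( 13),sqrt( 15) , 25 *sqrt(2) /6,88]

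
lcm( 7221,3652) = 317724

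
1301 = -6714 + 8015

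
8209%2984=2241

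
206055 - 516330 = - 310275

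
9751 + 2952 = 12703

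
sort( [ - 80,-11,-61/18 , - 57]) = [  -  80, - 57 , - 11, - 61/18 ]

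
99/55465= 99/55465 = 0.00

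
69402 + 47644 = 117046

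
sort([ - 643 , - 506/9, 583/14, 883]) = [-643, - 506/9, 583/14, 883 ] 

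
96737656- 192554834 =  - 95817178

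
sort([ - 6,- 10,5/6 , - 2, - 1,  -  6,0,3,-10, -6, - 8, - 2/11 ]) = [  -  10,  -  10, - 8,  -  6, - 6,-6,-2, - 1 , - 2/11,0, 5/6,3] 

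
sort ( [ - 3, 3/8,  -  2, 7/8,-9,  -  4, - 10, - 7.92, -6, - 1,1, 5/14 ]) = [  -  10,- 9,  -  7.92,  -  6, - 4,  -  3,  -  2, - 1,  5/14, 3/8, 7/8,1]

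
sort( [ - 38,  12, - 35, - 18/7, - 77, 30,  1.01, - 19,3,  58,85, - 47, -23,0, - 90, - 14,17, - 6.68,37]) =[ - 90, - 77, - 47, - 38, - 35, - 23, - 19, - 14, - 6.68, - 18/7,0,1.01, 3,  12,  17, 30,37,58,85]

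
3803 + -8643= - 4840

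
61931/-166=-61931/166 = - 373.08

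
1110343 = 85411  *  13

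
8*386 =3088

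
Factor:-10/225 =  - 2^1*3^(-2 ) * 5^( - 1 ) = - 2/45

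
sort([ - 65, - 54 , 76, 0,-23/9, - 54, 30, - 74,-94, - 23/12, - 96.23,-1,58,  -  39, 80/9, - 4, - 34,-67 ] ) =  [ - 96.23, - 94, - 74, - 67, - 65, - 54, - 54, - 39, - 34, - 4, - 23/9,-23/12 , - 1,  0, 80/9, 30, 58, 76]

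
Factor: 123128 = 2^3 *15391^1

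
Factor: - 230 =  - 2^1*5^1*23^1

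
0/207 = 0 = 0.00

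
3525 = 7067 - 3542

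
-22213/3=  - 7405 + 2/3  =  - 7404.33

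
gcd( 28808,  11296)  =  8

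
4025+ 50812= 54837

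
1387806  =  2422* 573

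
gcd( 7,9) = 1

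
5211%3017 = 2194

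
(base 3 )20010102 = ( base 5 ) 120331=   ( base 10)4466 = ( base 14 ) 18b0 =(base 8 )10562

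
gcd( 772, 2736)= 4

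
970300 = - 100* (  -  9703 ) 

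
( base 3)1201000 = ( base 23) 280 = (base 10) 1242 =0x4da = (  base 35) 10h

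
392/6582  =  196/3291 = 0.06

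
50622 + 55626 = 106248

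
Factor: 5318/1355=2^1*5^( - 1)*271^( - 1)*2659^1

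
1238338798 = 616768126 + 621570672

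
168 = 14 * 12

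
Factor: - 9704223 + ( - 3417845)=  - 2^2*3280517^1=-13122068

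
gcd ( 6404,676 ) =4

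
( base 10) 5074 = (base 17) 1098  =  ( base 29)60s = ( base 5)130244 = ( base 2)1001111010010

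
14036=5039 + 8997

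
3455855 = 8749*395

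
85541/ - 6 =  - 14257  +  1/6=- 14256.83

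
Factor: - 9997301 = - 137^1*72973^1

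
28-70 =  - 42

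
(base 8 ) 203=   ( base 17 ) 7C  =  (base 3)11212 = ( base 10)131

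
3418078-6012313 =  - 2594235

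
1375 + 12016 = 13391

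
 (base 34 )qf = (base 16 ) 383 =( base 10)899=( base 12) 62B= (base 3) 1020022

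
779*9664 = 7528256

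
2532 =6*422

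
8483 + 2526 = 11009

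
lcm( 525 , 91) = 6825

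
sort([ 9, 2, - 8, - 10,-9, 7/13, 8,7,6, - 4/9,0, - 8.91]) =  [  -  10, - 9, -8.91, - 8,- 4/9, 0,7/13,2,  6  ,  7, 8, 9] 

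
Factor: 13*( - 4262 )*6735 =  - 2^1* 3^1*5^1 * 13^1*449^1*2131^1 = - 373159410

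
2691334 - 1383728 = 1307606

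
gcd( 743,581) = 1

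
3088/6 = 1544/3 = 514.67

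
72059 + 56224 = 128283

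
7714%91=70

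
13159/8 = 13159/8  =  1644.88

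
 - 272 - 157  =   - 429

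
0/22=0  =  0.00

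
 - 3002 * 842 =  - 2527684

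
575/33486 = 575/33486 = 0.02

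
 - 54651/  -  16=3415 + 11/16 = 3415.69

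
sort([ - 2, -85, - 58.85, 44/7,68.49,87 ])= [ -85,- 58.85, - 2, 44/7,68.49, 87 ]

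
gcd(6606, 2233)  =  1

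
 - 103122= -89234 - 13888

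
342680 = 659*520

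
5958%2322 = 1314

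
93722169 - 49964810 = 43757359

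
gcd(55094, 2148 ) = 2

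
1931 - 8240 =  - 6309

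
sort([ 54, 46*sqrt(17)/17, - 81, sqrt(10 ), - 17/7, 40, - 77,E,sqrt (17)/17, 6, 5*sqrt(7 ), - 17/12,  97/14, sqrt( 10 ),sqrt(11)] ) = [  -  81, - 77, - 17/7, - 17/12, sqrt( 17)/17, E,sqrt(10),sqrt( 10),sqrt( 11), 6, 97/14 , 46*sqrt(17) /17, 5*sqrt(7) , 40 , 54]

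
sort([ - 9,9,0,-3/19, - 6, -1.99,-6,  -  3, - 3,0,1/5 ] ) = [- 9,  -  6,-6,  -  3,  -  3,  -  1.99, - 3/19,0, 0, 1/5, 9]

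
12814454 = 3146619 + 9667835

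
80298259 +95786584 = 176084843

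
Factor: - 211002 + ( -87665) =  - 298667^1 = - 298667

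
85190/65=17038/13 = 1310.62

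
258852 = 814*318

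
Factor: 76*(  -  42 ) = - 2^3*3^1 * 7^1 * 19^1 = - 3192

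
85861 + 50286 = 136147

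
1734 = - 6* ( - 289)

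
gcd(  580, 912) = 4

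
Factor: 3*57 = 3^2 * 19^1 = 171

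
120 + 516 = 636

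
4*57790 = 231160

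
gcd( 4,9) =1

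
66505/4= 16626+1/4 =16626.25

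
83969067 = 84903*989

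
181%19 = 10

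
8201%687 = 644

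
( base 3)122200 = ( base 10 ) 477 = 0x1dd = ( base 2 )111011101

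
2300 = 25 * 92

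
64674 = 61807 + 2867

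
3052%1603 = 1449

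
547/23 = 23+18/23=23.78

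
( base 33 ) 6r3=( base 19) 11AI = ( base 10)7428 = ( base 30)87I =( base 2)1110100000100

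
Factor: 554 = 2^1  *  277^1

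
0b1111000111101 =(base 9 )11551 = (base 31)81m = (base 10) 7741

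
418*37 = 15466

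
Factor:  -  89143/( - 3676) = 97/4 = 2^( - 2 )*97^1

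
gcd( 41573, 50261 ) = 1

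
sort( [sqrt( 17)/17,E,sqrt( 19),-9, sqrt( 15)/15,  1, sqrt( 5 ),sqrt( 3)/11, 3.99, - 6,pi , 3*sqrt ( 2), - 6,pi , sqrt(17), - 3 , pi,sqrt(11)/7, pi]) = [ - 9, - 6, - 6, - 3, sqrt( 3)/11, sqrt( 17)/17, sqrt( 15)/15, sqrt( 11 ) /7, 1,sqrt( 5 ),E, pi, pi,pi,pi,3.99, sqrt(17),3 * sqrt( 2),sqrt( 19 )] 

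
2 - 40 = - 38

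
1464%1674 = 1464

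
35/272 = 35/272 = 0.13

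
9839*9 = 88551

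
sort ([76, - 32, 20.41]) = [-32,20.41, 76]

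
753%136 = 73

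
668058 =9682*69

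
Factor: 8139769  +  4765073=12904842  =  2^1 * 3^1*107^1*20101^1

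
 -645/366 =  - 2 + 29/122 = -  1.76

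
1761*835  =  1470435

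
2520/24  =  105 = 105.00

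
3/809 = 3/809 = 0.00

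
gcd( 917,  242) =1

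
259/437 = 259/437 = 0.59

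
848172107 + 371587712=1219759819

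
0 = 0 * 89473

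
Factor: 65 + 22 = 3^1*29^1  =  87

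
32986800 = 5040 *6545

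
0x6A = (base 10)106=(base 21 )51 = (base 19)5b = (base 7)211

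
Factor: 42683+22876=65559 = 3^1*13^1*41^2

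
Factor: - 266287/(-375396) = 349/492 = 2^ ( - 2)*3^( - 1)*41^ ( - 1)*349^1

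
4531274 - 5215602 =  - 684328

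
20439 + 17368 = 37807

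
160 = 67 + 93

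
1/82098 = 1/82098 = 0.00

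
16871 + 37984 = 54855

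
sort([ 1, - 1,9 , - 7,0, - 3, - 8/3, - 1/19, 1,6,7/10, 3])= [ - 7, - 3, - 8/3, - 1,- 1/19,0 , 7/10,1,1,3,6, 9]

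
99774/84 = 1187 + 11/14 = 1187.79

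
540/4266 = 10/79 = 0.13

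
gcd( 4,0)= 4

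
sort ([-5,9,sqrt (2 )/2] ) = [ - 5,sqrt(2)/2,9] 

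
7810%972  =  34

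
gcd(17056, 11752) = 104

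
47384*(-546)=-25871664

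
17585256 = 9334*1884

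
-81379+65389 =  - 15990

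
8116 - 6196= 1920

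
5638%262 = 136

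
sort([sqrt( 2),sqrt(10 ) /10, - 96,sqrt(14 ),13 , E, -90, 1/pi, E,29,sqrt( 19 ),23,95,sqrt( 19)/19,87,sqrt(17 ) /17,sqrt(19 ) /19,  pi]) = [ - 96,-90, sqrt(19 ) /19,  sqrt(19 ) /19, sqrt(17)/17, sqrt(10)/10,1/pi,sqrt ( 2 ),E,E,pi,sqrt (14),sqrt( 19) , 13, 23, 29, 87, 95] 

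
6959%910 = 589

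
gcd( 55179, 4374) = 9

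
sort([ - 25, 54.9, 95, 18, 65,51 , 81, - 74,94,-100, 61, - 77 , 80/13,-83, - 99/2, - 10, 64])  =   [ - 100, - 83, - 77, - 74, - 99/2, - 25,-10, 80/13, 18,51,  54.9, 61, 64, 65, 81, 94 , 95 ] 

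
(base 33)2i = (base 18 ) 4C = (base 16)54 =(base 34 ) 2G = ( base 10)84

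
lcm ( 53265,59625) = 3994875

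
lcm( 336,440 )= 18480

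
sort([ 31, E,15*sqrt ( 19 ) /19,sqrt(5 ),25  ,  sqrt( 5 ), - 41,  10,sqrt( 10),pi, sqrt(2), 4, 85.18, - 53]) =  [-53, -41, sqrt(2 ),sqrt( 5 ), sqrt( 5 ),E,pi,sqrt( 10),15*sqrt(19)/19,4,10,25,31,85.18]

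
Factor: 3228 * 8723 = 2^2*3^1*11^1*13^1*61^1*269^1 = 28157844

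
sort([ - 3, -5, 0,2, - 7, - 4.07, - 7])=[  -  7,-7, - 5,  -  4.07,  -  3,0,2 ] 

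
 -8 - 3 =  - 11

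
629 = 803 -174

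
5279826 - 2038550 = 3241276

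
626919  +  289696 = 916615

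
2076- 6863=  - 4787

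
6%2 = 0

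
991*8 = 7928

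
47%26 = 21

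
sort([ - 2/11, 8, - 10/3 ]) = [ - 10/3,-2/11,8 ]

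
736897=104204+632693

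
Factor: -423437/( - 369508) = 2^(- 2)*7^1*241^1*251^1 * 92377^(  -  1)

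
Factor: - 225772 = - 2^2* 56443^1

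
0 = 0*223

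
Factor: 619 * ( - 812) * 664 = -2^5*7^1* 29^1* 83^1 * 619^1 = - 333744992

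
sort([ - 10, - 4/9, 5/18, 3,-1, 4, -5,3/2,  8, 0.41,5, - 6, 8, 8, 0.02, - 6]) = [  -  10 , - 6,  -  6, - 5, - 1, - 4/9, 0.02,5/18, 0.41, 3/2, 3,4,5, 8,8,8]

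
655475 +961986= 1617461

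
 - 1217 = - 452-765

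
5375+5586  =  10961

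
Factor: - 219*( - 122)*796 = 2^3*3^1*61^1*73^1*199^1 =21267528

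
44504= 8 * 5563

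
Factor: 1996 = 2^2*499^1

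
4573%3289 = 1284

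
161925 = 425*381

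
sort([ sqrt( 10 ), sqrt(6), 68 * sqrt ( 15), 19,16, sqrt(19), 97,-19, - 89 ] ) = [ - 89, - 19,sqrt( 6 ),sqrt( 10 ),sqrt( 19), 16, 19, 97, 68*sqrt( 15) ]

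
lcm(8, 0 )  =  0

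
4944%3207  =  1737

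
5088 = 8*636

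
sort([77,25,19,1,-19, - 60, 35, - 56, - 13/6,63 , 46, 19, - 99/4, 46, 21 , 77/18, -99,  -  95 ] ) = [  -  99, - 95, - 60, - 56, - 99/4, -19,-13/6,1, 77/18, 19,19, 21,25 , 35,46, 46,63,77 ]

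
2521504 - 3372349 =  -850845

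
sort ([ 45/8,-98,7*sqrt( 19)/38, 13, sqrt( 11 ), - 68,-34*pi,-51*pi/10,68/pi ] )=[ - 34*pi, - 98, -68,-51*pi/10,7*sqrt( 19)/38,  sqrt(11 ), 45/8,13, 68/pi] 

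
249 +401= 650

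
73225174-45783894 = 27441280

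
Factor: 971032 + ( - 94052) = 2^2*5^1*13^1*3373^1  =  876980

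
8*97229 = 777832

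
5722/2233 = 2+1256/2233= 2.56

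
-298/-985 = 298/985 =0.30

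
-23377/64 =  - 23377/64 = - 365.27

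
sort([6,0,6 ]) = [0,6,6 ]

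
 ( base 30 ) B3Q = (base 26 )el6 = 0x2720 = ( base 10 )10016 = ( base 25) G0G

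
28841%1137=416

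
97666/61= 97666/61 = 1601.08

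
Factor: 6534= 2^1*3^3*11^2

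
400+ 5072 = 5472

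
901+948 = 1849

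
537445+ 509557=1047002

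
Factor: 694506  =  2^1*3^1 * 115751^1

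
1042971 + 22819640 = 23862611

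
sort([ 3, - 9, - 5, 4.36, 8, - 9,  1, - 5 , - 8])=[ -9, - 9, - 8, - 5, - 5,1, 3, 4.36,8]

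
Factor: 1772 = 2^2*443^1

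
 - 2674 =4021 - 6695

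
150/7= 21 + 3/7 = 21.43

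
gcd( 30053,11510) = 1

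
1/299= 1/299 = 0.00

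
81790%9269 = 7638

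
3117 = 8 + 3109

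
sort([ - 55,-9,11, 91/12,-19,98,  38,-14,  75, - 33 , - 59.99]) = [ - 59.99, - 55,-33,-19 , - 14,- 9,91/12, 11, 38 , 75, 98 ]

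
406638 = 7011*58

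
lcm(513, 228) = 2052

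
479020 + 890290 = 1369310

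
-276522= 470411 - 746933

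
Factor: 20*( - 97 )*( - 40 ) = 77600 = 2^5*5^2*97^1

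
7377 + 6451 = 13828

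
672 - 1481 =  - 809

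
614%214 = 186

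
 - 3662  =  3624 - 7286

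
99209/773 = 128 + 265/773 = 128.34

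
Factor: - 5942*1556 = - 2^3*389^1*2971^1 = - 9245752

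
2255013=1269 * 1777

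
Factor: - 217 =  - 7^1*31^1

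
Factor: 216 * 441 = 95256 = 2^3 * 3^5*7^2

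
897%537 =360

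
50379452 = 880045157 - 829665705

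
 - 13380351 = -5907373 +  - 7472978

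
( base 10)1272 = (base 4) 103320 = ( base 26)1mo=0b10011111000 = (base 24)250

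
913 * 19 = 17347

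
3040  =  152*20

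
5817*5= 29085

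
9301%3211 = 2879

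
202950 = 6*33825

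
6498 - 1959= 4539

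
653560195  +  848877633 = 1502437828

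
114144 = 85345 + 28799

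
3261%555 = 486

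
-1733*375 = -649875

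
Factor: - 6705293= -7^1*17^1* 29^2*67^1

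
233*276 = 64308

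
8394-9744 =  - 1350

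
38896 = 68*572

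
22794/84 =271 + 5/14 = 271.36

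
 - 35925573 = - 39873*901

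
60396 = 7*8628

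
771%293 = 185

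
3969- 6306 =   -  2337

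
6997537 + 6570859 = 13568396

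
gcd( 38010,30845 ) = 5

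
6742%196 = 78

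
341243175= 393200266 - 51957091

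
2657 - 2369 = 288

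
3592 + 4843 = 8435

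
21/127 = 21/127 = 0.17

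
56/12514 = 28/6257 =0.00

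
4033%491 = 105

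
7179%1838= 1665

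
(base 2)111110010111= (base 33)3LV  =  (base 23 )7cc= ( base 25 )69g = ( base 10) 3991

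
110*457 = 50270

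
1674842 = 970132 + 704710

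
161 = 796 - 635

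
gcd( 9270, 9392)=2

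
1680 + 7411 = 9091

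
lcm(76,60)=1140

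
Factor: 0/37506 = 0^1   =  0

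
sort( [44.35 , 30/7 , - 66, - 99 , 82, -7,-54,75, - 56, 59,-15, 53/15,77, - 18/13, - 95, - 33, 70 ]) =[-99, - 95, - 66,-56, - 54, - 33, - 15 , - 7, - 18/13,53/15,30/7,44.35 , 59, 70, 75, 77, 82] 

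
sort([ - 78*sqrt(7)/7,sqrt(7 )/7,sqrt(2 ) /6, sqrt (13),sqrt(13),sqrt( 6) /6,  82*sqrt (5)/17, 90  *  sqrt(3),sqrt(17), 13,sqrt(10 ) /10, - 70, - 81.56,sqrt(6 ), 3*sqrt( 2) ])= [ - 81.56, - 70, - 78 * sqrt(7) /7,sqrt(2) /6,sqrt( 10) /10, sqrt( 7 )/7,sqrt( 6)/6,sqrt(6),sqrt ( 13 ),sqrt(13),sqrt(17 ),  3*sqrt ( 2), 82 *sqrt( 5) /17,13,90 * sqrt(3)]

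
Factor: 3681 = 3^2*409^1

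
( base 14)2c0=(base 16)230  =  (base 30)ik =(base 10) 560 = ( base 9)682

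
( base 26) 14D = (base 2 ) 1100011001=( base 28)109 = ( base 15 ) 37d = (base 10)793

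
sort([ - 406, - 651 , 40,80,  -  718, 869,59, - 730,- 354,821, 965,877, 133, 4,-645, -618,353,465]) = [ - 730,  -  718, - 651,  -  645, - 618, - 406,  -  354,4,  40,59,  80,133, 353, 465,821,869,877,  965] 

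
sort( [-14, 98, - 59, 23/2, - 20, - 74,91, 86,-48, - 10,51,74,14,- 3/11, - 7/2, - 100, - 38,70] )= [ - 100,- 74, - 59,  -  48, - 38, - 20, - 14, - 10,  -  7/2, - 3/11,23/2, 14,  51,70, 74, 86, 91,  98 ]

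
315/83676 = 105/27892=0.00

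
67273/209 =67273/209 = 321.88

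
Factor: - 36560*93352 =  - 2^7*5^1*7^1*457^1*1667^1 = - 3412949120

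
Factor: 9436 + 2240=11676 = 2^2*3^1*7^1*139^1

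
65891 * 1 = 65891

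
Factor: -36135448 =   -  2^3*4516931^1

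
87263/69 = 87263/69  =  1264.68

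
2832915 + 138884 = 2971799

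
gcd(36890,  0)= 36890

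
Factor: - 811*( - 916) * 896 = 665616896=2^9 * 7^1*229^1*811^1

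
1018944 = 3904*261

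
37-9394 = - 9357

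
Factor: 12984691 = 31^1 * 418861^1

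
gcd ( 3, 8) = 1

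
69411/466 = 148+ 443/466  =  148.95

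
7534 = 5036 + 2498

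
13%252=13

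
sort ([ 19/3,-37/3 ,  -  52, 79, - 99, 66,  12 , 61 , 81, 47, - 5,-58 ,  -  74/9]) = [-99,-58, - 52, - 37/3, - 74/9, - 5,  19/3 , 12,47 , 61,66, 79,81]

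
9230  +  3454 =12684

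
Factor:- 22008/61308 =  - 2^1 * 3^( - 1)*7^1*13^( - 1) =- 14/39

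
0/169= 0  =  0.00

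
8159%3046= 2067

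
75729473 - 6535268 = 69194205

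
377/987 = 377/987 = 0.38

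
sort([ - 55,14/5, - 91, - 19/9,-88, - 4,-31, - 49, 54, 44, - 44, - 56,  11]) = [ - 91,-88, - 56,-55, - 49, - 44,-31, - 4, - 19/9, 14/5,11, 44,  54 ] 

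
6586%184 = 146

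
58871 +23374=82245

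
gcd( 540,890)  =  10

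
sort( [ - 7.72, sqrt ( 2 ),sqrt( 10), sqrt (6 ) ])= [ - 7.72,sqrt( 2 ),sqrt( 6), sqrt( 10) ]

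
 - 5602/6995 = -5602/6995 = - 0.80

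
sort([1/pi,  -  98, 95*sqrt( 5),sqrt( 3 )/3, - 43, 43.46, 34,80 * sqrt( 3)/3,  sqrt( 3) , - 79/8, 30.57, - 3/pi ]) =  [-98,-43 , - 79/8,  -  3/pi, 1/pi,sqrt( 3) /3, sqrt( 3 ),30.57,34,  43.46,80 * sqrt( 3 )/3  ,  95*sqrt (5 )] 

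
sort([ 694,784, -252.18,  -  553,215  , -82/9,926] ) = [ - 553, - 252.18,-82/9,  215,694,784, 926] 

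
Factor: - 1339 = - 13^1*103^1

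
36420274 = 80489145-44068871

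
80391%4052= 3403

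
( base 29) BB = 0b101001010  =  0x14a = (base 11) 280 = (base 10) 330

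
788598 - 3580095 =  - 2791497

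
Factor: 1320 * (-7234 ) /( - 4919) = 2^4* 3^1*5^1 * 11^1*3617^1*4919^ ( - 1) = 9548880/4919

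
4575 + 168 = 4743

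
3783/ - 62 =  - 3783/62 = - 61.02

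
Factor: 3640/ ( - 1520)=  - 2^( - 1)*7^1*13^1*19^( - 1 ) = - 91/38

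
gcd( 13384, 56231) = 7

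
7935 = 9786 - 1851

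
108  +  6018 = 6126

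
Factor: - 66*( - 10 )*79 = 2^2*3^1*5^1*11^1*  79^1 = 52140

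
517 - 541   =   -24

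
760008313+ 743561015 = 1503569328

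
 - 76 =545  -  621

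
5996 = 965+5031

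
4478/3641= 1 + 837/3641 = 1.23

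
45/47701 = 45/47701 =0.00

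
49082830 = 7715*6362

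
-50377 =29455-79832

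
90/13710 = 3/457 = 0.01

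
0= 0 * 887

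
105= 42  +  63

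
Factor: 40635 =3^3*5^1*7^1 * 43^1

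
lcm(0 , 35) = 0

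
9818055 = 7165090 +2652965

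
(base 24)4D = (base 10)109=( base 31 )3g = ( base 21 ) 54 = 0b1101101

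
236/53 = 236/53 =4.45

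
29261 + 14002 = 43263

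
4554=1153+3401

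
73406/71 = 73406/71 = 1033.89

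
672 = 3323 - 2651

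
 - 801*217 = -173817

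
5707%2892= 2815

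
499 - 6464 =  - 5965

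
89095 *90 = 8018550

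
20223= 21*963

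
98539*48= 4729872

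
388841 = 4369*89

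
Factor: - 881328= -2^4*3^1*7^1*43^1*61^1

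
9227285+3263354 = 12490639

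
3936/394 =1968/197 = 9.99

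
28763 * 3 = 86289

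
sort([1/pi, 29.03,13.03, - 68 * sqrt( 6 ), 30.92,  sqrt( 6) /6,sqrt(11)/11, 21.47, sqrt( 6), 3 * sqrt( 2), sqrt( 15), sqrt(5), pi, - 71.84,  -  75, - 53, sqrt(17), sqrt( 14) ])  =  [ - 68*sqrt (6), - 75, - 71.84,  -  53, sqrt( 11 ) /11, 1/pi , sqrt (6 ) /6, sqrt( 5), sqrt( 6), pi, sqrt( 14), sqrt(15),sqrt ( 17),3*sqrt(2),13.03, 21.47, 29.03, 30.92]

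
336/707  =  48/101 =0.48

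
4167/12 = 1389/4 = 347.25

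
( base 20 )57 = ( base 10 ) 107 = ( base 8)153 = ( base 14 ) 79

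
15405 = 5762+9643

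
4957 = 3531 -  - 1426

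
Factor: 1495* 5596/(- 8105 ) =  - 1673204/1621=- 2^2*13^1*23^1 * 1399^1*1621^( - 1)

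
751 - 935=-184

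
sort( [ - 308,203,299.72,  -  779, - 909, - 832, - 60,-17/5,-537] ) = [-909, - 832,  -  779,  -  537, - 308, - 60,  -  17/5,203,299.72 ]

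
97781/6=97781/6 = 16296.83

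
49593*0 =0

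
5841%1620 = 981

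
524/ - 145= -4 + 56/145= - 3.61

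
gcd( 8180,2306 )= 2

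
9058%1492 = 106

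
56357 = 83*679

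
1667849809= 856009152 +811840657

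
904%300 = 4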